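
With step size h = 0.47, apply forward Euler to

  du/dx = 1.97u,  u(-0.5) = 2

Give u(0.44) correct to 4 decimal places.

7.4182

Euler: u_{n+1} = u_n + h·f(x_n, u_n).
x=-0.500000, u=2.000000: f=3.940000 → u ← 2.000000 + 0.47·3.940000 = 3.851800
x=-0.030000, u=3.851800: f=7.588046 → u ← 3.851800 + 0.47·7.588046 = 7.418182
u(0.44) ≈ 7.4182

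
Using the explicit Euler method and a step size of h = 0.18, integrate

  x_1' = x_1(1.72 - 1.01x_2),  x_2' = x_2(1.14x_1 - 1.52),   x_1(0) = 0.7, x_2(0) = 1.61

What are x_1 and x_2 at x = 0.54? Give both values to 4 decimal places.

0.8166, 1.0761

Euler on (x_1,x_2): x_1_{n+1} = x_1_n + h·x_1', x_2_{n+1} = x_2_n + h·x_2'.
0.000000: (0.700000, 1.610000); f=(0.065730, -1.162420) → (0.711831, 1.400764)
0.180000: (0.711831, 1.400764); f=(0.217271, -0.992459) → (0.750940, 1.222122)
0.360000: (0.750940, 1.222122); f=(0.364699, -0.811401) → (0.816586, 1.076070)
(x_1(0.54), x_2(0.54)) ≈ (0.8166, 1.0761)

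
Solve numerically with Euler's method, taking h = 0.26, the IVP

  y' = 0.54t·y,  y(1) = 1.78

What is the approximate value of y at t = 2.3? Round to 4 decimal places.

Euler: y_{n+1} = y_n + h·f(t_n, y_n).
t=1.000000, y=1.780000: f=0.961200 → y ← 1.780000 + 0.26·0.961200 = 2.029912
t=1.260000, y=2.029912: f=1.381152 → y ← 2.029912 + 0.26·1.381152 = 2.389012
t=1.520000, y=2.389012: f=1.960901 → y ← 2.389012 + 0.26·1.960901 = 2.898846
t=1.780000, y=2.898846: f=2.786371 → y ← 2.898846 + 0.26·2.786371 = 3.623302
t=2.040000, y=3.623302: f=3.991430 → y ← 3.623302 + 0.26·3.991430 = 4.661074
y(2.3) ≈ 4.6611

4.6611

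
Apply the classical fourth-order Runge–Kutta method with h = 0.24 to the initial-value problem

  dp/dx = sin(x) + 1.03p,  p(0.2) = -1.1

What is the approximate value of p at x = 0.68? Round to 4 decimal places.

-1.5526

RK4: k1 = f(x_n, p_n); k2 = f(x_n + h/2, p_n + (h/2)·k1); k3 = f(x_n + h/2, p_n + (h/2)·k2); k4 = f(x_n + h, p_n + h·k3); p_{n+1} = p_n + (h/6)·(k1 + 2k2 + 2k3 + k4).
x=0.200000, p=-1.100000:
  k1 = f(0.200000, -1.100000) = -0.934331
  k2 = f(0.320000, -1.212120) = -0.933917
  k3 = f(0.320000, -1.212070) = -0.933866
  k4 = f(0.440000, -1.324128) = -0.937912
  p ← -1.100000 + (0.24/6)·(k1 + 2k2 + 2k3 + k4) = -1.324312
x=0.440000, p=-1.324312:
  k1 = f(0.440000, -1.324312) = -0.938102
  k2 = f(0.560000, -1.436885) = -0.948805
  k3 = f(0.560000, -1.438169) = -0.950128
  k4 = f(0.680000, -1.552343) = -0.970120
  p ← -1.324312 + (0.24/6)·(k1 + 2k2 + 2k3 + k4) = -1.552556
p(0.68) ≈ -1.5526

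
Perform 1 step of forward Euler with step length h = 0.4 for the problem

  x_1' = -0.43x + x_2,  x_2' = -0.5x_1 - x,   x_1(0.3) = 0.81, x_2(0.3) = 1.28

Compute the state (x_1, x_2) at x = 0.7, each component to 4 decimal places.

Euler on (x_1,x_2): x_1_{n+1} = x_1_n + h·x_1', x_2_{n+1} = x_2_n + h·x_2'.
0.300000: (0.810000, 1.280000); f=(1.151000, -0.705000) → (1.270400, 0.998000)
(x_1(0.7), x_2(0.7)) ≈ (1.2704, 0.9980)

1.2704, 0.9980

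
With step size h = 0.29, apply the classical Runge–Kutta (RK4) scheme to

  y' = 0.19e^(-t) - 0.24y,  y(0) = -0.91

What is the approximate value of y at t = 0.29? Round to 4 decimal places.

RK4: k1 = f(t_n, y_n); k2 = f(t_n + h/2, y_n + (h/2)·k1); k3 = f(t_n + h/2, y_n + (h/2)·k2); k4 = f(t_n + h, y_n + h·k3); y_{n+1} = y_n + (h/6)·(k1 + 2k2 + 2k3 + k4).
t=0.000000, y=-0.910000:
  k1 = f(0.000000, -0.910000) = 0.408400
  k2 = f(0.145000, -0.850782) = 0.368542
  k3 = f(0.145000, -0.856561) = 0.369929
  k4 = f(0.290000, -0.802721) = 0.334823
  y ← -0.910000 + (0.29/6)·(k1 + 2k2 + 2k3 + k4) = -0.802692
y(0.29) ≈ -0.8027

-0.8027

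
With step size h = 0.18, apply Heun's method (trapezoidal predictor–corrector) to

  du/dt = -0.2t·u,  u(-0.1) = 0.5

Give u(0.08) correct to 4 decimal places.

0.5002

Heun: k1 = f(t_n, u_n); k2 = f(t_n + h, u_n + h·k1); u_{n+1} = u_n + (h/2)·(k1 + k2).
t=-0.100000, u=0.500000:
  k1 = f(-0.100000, 0.500000) = 0.010000
  k2 = f(0.080000, 0.501800) = -0.008029
  u ← 0.500000 + (0.18/2)·(0.010000 + (-0.008029)) = 0.500177
u(0.08) ≈ 0.5002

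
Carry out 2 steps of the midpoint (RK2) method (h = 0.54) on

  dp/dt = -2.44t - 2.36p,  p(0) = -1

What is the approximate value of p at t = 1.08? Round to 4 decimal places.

Midpoint: k1 = f(t_n, p_n); k2 = f(t_n + h/2, p_n + (h/2)·k1); p_{n+1} = p_n + h·k2.
t=0.000000, p=-1.000000:
  k1 = f(0.000000, -1.000000) = 2.360000
  k2 = f(0.270000, -0.362800) = 0.197408
  p ← -1.000000 + 0.54·0.197408 = -0.893400
t=0.540000, p=-0.893400:
  k1 = f(0.540000, -0.893400) = 0.790823
  k2 = f(0.810000, -0.679877) = -0.371889
  p ← -0.893400 + 0.54·(-0.371889) = -1.094220
p(1.08) ≈ -1.0942

-1.0942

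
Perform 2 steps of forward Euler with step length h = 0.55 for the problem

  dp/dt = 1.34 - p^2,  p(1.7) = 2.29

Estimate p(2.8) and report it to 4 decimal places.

0.8685

Euler: p_{n+1} = p_n + h·f(t_n, p_n).
t=1.700000, p=2.290000: f=-3.904100 → p ← 2.290000 + 0.55·(-3.904100) = 0.142745
t=2.250000, p=0.142745: f=1.319624 → p ← 0.142745 + 0.55·1.319624 = 0.868538
p(2.8) ≈ 0.8685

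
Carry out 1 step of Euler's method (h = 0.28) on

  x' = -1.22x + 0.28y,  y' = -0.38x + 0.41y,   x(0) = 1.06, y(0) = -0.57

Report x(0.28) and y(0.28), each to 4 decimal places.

Euler on (x,y): x_{n+1} = x_n + h·x', y_{n+1} = y_n + h·y'.
0.000000: (1.060000, -0.570000); f=(-1.452800, -0.636500) → (0.653216, -0.748220)
(x(0.28), y(0.28)) ≈ (0.6532, -0.7482)

0.6532, -0.7482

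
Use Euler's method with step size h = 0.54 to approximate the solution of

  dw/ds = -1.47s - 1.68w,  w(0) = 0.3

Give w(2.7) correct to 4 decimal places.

-1.8417

Euler: w_{n+1} = w_n + h·f(s_n, w_n).
s=0.000000, w=0.300000: f=-0.504000 → w ← 0.300000 + 0.54·(-0.504000) = 0.027840
s=0.540000, w=0.027840: f=-0.840571 → w ← 0.027840 + 0.54·(-0.840571) = -0.426068
s=1.080000, w=-0.426068: f=-0.871805 → w ← -0.426068 + 0.54·(-0.871805) = -0.896843
s=1.620000, w=-0.896843: f=-0.874704 → w ← -0.896843 + 0.54·(-0.874704) = -1.369183
s=2.160000, w=-1.369183: f=-0.874972 → w ← -1.369183 + 0.54·(-0.874972) = -1.841668
w(2.7) ≈ -1.8417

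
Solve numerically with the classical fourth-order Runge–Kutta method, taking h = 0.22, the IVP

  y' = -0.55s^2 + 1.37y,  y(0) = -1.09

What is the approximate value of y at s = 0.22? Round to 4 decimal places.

-1.4755

RK4: k1 = f(s_n, y_n); k2 = f(s_n + h/2, y_n + (h/2)·k1); k3 = f(s_n + h/2, y_n + (h/2)·k2); k4 = f(s_n + h, y_n + h·k3); y_{n+1} = y_n + (h/6)·(k1 + 2k2 + 2k3 + k4).
s=0.000000, y=-1.090000:
  k1 = f(0.000000, -1.090000) = -1.493300
  k2 = f(0.110000, -1.254263) = -1.724995
  k3 = f(0.110000, -1.279749) = -1.759912
  k4 = f(0.220000, -1.477181) = -2.050357
  y ← -1.090000 + (0.22/6)·(k1 + 2k2 + 2k3 + k4) = -1.475494
y(0.22) ≈ -1.4755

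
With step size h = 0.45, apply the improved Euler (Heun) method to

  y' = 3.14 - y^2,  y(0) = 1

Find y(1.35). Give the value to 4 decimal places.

1.5859

Heun: k1 = f(x_n, y_n); k2 = f(x_n + h, y_n + h·k1); y_{n+1} = y_n + (h/2)·(k1 + k2).
x=0.000000, y=1.000000:
  k1 = f(0.000000, 1.000000) = 2.140000
  k2 = f(0.450000, 1.963000) = -0.713369
  y ← 1.000000 + (0.45/2)·(2.140000 + (-0.713369)) = 1.320992
x=0.450000, y=1.320992:
  k1 = f(0.450000, 1.320992) = 1.394980
  k2 = f(0.900000, 1.948733) = -0.657561
  y ← 1.320992 + (0.45/2)·(1.394980 + (-0.657561)) = 1.486911
x=0.900000, y=1.486911:
  k1 = f(0.900000, 1.486911) = 0.929095
  k2 = f(1.350000, 1.905004) = -0.489040
  y ← 1.486911 + (0.45/2)·(0.929095 + (-0.489040)) = 1.585924
y(1.35) ≈ 1.5859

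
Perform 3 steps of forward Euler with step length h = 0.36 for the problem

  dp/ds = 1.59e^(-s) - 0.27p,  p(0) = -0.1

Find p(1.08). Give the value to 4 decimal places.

1.0321

Euler: p_{n+1} = p_n + h·f(s_n, p_n).
s=0.000000, p=-0.100000: f=1.617000 → p ← -0.100000 + 0.36·1.617000 = 0.482120
s=0.360000, p=0.482120: f=0.979133 → p ← 0.482120 + 0.36·0.979133 = 0.834608
s=0.720000, p=0.834608: f=0.548592 → p ← 0.834608 + 0.36·0.548592 = 1.032101
p(1.08) ≈ 1.0321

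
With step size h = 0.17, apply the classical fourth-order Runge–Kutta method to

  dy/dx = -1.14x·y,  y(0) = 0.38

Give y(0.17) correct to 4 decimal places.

0.3738

RK4: k1 = f(x_n, y_n); k2 = f(x_n + h/2, y_n + (h/2)·k1); k3 = f(x_n + h/2, y_n + (h/2)·k2); k4 = f(x_n + h, y_n + h·k3); y_{n+1} = y_n + (h/6)·(k1 + 2k2 + 2k3 + k4).
x=0.000000, y=0.380000:
  k1 = f(0.000000, 0.380000) = 0.000000
  k2 = f(0.085000, 0.380000) = -0.036822
  k3 = f(0.085000, 0.376870) = -0.036519
  k4 = f(0.170000, 0.373792) = -0.072441
  y ← 0.380000 + (0.17/6)·(k1 + 2k2 + 2k3 + k4) = 0.373792
y(0.17) ≈ 0.3738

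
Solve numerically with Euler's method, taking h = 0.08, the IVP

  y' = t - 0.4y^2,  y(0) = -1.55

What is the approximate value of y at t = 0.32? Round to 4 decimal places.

Euler: y_{n+1} = y_n + h·f(t_n, y_n).
t=0.000000, y=-1.550000: f=-0.961000 → y ← -1.550000 + 0.08·(-0.961000) = -1.626880
t=0.080000, y=-1.626880: f=-0.978695 → y ← -1.626880 + 0.08·(-0.978695) = -1.705176
t=0.160000, y=-1.705176: f=-1.003050 → y ← -1.705176 + 0.08·(-1.003050) = -1.785420
t=0.240000, y=-1.785420: f=-1.035089 → y ← -1.785420 + 0.08·(-1.035089) = -1.868227
y(0.32) ≈ -1.8682

-1.8682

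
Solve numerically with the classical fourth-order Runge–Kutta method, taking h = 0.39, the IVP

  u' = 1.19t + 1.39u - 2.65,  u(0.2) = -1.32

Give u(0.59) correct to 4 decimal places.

RK4: k1 = f(t_n, u_n); k2 = f(t_n + h/2, u_n + (h/2)·k1); k3 = f(t_n + h/2, u_n + (h/2)·k2); k4 = f(t_n + h, u_n + h·k3); u_{n+1} = u_n + (h/6)·(k1 + 2k2 + 2k3 + k4).
t=0.200000, u=-1.320000:
  k1 = f(0.200000, -1.320000) = -4.246800
  k2 = f(0.395000, -2.148126) = -5.165845
  k3 = f(0.395000, -2.327340) = -5.414952
  k4 = f(0.590000, -3.431831) = -6.718146
  u ← -1.320000 + (0.39/6)·(k1 + 2k2 + 2k3 + k4) = -3.408225
u(0.59) ≈ -3.4082

-3.4082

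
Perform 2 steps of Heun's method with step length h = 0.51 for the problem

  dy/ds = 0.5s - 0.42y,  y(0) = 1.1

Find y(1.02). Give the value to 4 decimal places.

0.9532

Heun: k1 = f(s_n, y_n); k2 = f(s_n + h, y_n + h·k1); y_{n+1} = y_n + (h/2)·(k1 + k2).
s=0.000000, y=1.100000:
  k1 = f(0.000000, 1.100000) = -0.462000
  k2 = f(0.510000, 0.864380) = -0.108040
  y ← 1.100000 + (0.51/2)·(-0.462000 + (-0.108040)) = 0.954640
s=0.510000, y=0.954640:
  k1 = f(0.510000, 0.954640) = -0.145949
  k2 = f(1.020000, 0.880206) = 0.140313
  y ← 0.954640 + (0.51/2)·(-0.145949 + 0.140313) = 0.953203
y(1.02) ≈ 0.9532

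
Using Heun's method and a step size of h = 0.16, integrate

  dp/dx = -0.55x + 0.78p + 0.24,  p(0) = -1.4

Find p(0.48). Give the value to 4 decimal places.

Heun: k1 = f(x_n, p_n); k2 = f(x_n + h, p_n + h·k1); p_{n+1} = p_n + (h/2)·(k1 + k2).
x=0.000000, p=-1.400000:
  k1 = f(0.000000, -1.400000) = -0.852000
  k2 = f(0.160000, -1.536320) = -1.046330
  p ← -1.400000 + (0.16/2)·(-0.852000 + (-1.046330)) = -1.551866
x=0.160000, p=-1.551866:
  k1 = f(0.160000, -1.551866) = -1.058456
  k2 = f(0.320000, -1.721219) = -1.278551
  p ← -1.551866 + (0.16/2)·(-1.058456 + (-1.278551)) = -1.738827
x=0.320000, p=-1.738827:
  k1 = f(0.320000, -1.738827) = -1.292285
  k2 = f(0.480000, -1.945593) = -1.541562
  p ← -1.738827 + (0.16/2)·(-1.292285 + (-1.541562)) = -1.965535
p(0.48) ≈ -1.9655

-1.9655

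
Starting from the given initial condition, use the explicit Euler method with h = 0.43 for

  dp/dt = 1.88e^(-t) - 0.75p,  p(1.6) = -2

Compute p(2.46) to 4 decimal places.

Euler: p_{n+1} = p_n + h·f(t_n, p_n).
t=1.600000, p=-2.000000: f=1.879565 → p ← -2.000000 + 0.43·1.879565 = -1.191787
t=2.030000, p=-1.191787: f=1.140751 → p ← -1.191787 + 0.43·1.140751 = -0.701264
p(2.46) ≈ -0.7013

-0.7013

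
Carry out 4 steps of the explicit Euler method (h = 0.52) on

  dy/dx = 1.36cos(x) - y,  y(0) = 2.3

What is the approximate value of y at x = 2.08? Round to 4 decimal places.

Euler: y_{n+1} = y_n + h·f(x_n, y_n).
x=0.000000, y=2.300000: f=-0.940000 → y ← 2.300000 + 0.52·(-0.940000) = 1.811200
x=0.520000, y=1.811200: f=-0.630966 → y ← 1.811200 + 0.52·(-0.630966) = 1.483098
x=1.040000, y=1.483098: f=-0.794638 → y ← 1.483098 + 0.52·(-0.794638) = 1.069886
x=1.560000, y=1.069886: f=-1.055203 → y ← 1.069886 + 0.52·(-1.055203) = 0.521180
y(2.08) ≈ 0.5212

0.5212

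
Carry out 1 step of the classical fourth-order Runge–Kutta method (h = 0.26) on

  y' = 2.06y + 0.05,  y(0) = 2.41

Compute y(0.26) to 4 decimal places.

RK4: k1 = f(x_n, y_n); k2 = f(x_n + h/2, y_n + (h/2)·k1); k3 = f(x_n + h/2, y_n + (h/2)·k2); k4 = f(x_n + h, y_n + h·k3); y_{n+1} = y_n + (h/6)·(k1 + 2k2 + 2k3 + k4).
x=0.000000, y=2.410000:
  k1 = f(0.000000, 2.410000) = 5.014600
  k2 = f(0.130000, 3.061898) = 6.357510
  k3 = f(0.130000, 3.236476) = 6.717141
  k4 = f(0.260000, 4.156457) = 8.612301
  y ← 2.410000 + (0.26/6)·(k1 + 2k2 + 2k3 + k4) = 4.133635
y(0.26) ≈ 4.1336

4.1336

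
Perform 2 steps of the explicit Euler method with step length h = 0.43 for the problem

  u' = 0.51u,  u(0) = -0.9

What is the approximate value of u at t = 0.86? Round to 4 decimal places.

Euler: u_{n+1} = u_n + h·f(t_n, u_n).
t=0.000000, u=-0.900000: f=-0.459000 → u ← -0.900000 + 0.43·(-0.459000) = -1.097370
t=0.430000, u=-1.097370: f=-0.559659 → u ← -1.097370 + 0.43·(-0.559659) = -1.338023
u(0.86) ≈ -1.3380

-1.3380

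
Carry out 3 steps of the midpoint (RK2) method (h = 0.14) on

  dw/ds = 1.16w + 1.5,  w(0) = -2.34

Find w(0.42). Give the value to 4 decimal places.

-2.9940

Midpoint: k1 = f(s_n, w_n); k2 = f(s_n + h/2, w_n + (h/2)·k1); w_{n+1} = w_n + h·k2.
s=0.000000, w=-2.340000:
  k1 = f(0.000000, -2.340000) = -1.214400
  k2 = f(0.070000, -2.425008) = -1.313009
  w ← -2.340000 + 0.14·(-1.313009) = -2.523821
s=0.140000, w=-2.523821:
  k1 = f(0.140000, -2.523821) = -1.427633
  k2 = f(0.210000, -2.623756) = -1.543556
  w ← -2.523821 + 0.14·(-1.543556) = -2.739919
s=0.280000, w=-2.739919:
  k1 = f(0.280000, -2.739919) = -1.678306
  k2 = f(0.350000, -2.857401) = -1.814585
  w ← -2.739919 + 0.14·(-1.814585) = -2.993961
w(0.42) ≈ -2.9940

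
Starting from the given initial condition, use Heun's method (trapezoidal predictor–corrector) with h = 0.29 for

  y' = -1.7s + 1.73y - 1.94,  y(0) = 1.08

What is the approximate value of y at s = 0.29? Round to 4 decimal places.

Heun: k1 = f(s_n, y_n); k2 = f(s_n + h, y_n + h·k1); y_{n+1} = y_n + (h/2)·(k1 + k2).
s=0.000000, y=1.080000:
  k1 = f(0.000000, 1.080000) = -0.071600
  k2 = f(0.290000, 1.059236) = -0.600522
  y ← 1.080000 + (0.29/2)·(-0.071600 + (-0.600522)) = 0.982542
y(0.29) ≈ 0.9825

0.9825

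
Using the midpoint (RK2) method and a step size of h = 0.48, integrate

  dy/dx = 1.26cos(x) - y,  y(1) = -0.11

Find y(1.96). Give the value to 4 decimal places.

-0.0725

Midpoint: k1 = f(x_n, y_n); k2 = f(x_n + h/2, y_n + (h/2)·k1); y_{n+1} = y_n + h·k2.
x=1.000000, y=-0.110000:
  k1 = f(1.000000, -0.110000) = 0.790781
  k2 = f(1.240000, 0.079787) = 0.329456
  y ← -0.110000 + 0.48·0.329456 = 0.048139
x=1.480000, y=0.048139:
  k1 = f(1.480000, 0.048139) = 0.066107
  k2 = f(1.720000, 0.064005) = -0.251304
  y ← 0.048139 + 0.48·(-0.251304) = -0.072487
y(1.96) ≈ -0.0725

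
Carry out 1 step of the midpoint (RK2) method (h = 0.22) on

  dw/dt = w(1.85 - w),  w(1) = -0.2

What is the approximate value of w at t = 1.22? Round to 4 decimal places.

Midpoint: k1 = f(t_n, w_n); k2 = f(t_n + h/2, w_n + (h/2)·k1); w_{n+1} = w_n + h·k2.
t=1.000000, w=-0.200000:
  k1 = f(1.000000, -0.200000) = -0.410000
  k2 = f(1.110000, -0.245100) = -0.513509
  w ← -0.200000 + 0.22·(-0.513509) = -0.312972
w(1.22) ≈ -0.3130

-0.3130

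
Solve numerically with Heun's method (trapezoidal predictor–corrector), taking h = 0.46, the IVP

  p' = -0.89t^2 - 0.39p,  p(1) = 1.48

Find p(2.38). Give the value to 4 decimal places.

-2.2659

Heun: k1 = f(t_n, p_n); k2 = f(t_n + h, p_n + h·k1); p_{n+1} = p_n + (h/2)·(k1 + k2).
t=1.000000, p=1.480000:
  k1 = f(1.000000, 1.480000) = -1.467200
  k2 = f(1.460000, 0.805088) = -2.211108
  p ← 1.480000 + (0.46/2)·(-1.467200 + (-2.211108)) = 0.633989
t=1.460000, p=0.633989:
  k1 = f(1.460000, 0.633989) = -2.144380
  k2 = f(1.920000, -0.352426) = -3.143450
  p ← 0.633989 + (0.46/2)·(-2.144380 + (-3.143450)) = -0.582212
t=1.920000, p=-0.582212:
  k1 = f(1.920000, -0.582212) = -3.053833
  k2 = f(2.380000, -1.986975) = -4.266396
  p ← -0.582212 + (0.46/2)·(-3.053833 + (-4.266396)) = -2.265864
p(2.38) ≈ -2.2659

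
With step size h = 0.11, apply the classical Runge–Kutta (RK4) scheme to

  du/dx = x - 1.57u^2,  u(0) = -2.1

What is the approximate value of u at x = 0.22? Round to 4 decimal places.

-7.4387

RK4: k1 = f(x_n, u_n); k2 = f(x_n + h/2, u_n + (h/2)·k1); k3 = f(x_n + h/2, u_n + (h/2)·k2); k4 = f(x_n + h, u_n + h·k3); u_{n+1} = u_n + (h/6)·(k1 + 2k2 + 2k3 + k4).
x=0.000000, u=-2.100000:
  k1 = f(0.000000, -2.100000) = -6.923700
  k2 = f(0.055000, -2.480803) = -9.607386
  k3 = f(0.055000, -2.628406) = -10.791375
  k4 = f(0.110000, -3.287051) = -16.853389
  u ← -2.100000 + (0.11/6)·(k1 + 2k2 + 2k3 + k4) = -3.283868
x=0.110000, u=-3.283868:
  k1 = f(0.110000, -3.283868) = -16.820548
  k2 = f(0.165000, -4.208998) = -27.648593
  k3 = f(0.165000, -4.804540) = -36.076266
  k4 = f(0.220000, -7.252257) = -82.354517
  u ← -3.283868 + (0.11/6)·(k1 + 2k2 + 2k3 + k4) = -7.438656
u(0.22) ≈ -7.4387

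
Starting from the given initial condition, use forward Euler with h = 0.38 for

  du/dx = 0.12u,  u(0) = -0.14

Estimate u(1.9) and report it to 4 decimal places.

-0.1750

Euler: u_{n+1} = u_n + h·f(x_n, u_n).
x=0.000000, u=-0.140000: f=-0.016800 → u ← -0.140000 + 0.38·(-0.016800) = -0.146384
x=0.380000, u=-0.146384: f=-0.017566 → u ← -0.146384 + 0.38·(-0.017566) = -0.153059
x=0.760000, u=-0.153059: f=-0.018367 → u ← -0.153059 + 0.38·(-0.018367) = -0.160039
x=1.140000, u=-0.160039: f=-0.019205 → u ← -0.160039 + 0.38·(-0.019205) = -0.167336
x=1.520000, u=-0.167336: f=-0.020080 → u ← -0.167336 + 0.38·(-0.020080) = -0.174967
u(1.9) ≈ -0.1750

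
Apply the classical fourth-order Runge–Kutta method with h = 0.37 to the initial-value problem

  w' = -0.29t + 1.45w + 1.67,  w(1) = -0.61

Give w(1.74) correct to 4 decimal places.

RK4: k1 = f(t_n, w_n); k2 = f(t_n + h/2, w_n + (h/2)·k1); k3 = f(t_n + h/2, w_n + (h/2)·k2); k4 = f(t_n + h, w_n + h·k3); w_{n+1} = w_n + (h/6)·(k1 + 2k2 + 2k3 + k4).
t=1.000000, w=-0.610000:
  k1 = f(1.000000, -0.610000) = 0.495500
  k2 = f(1.185000, -0.518332) = 0.574768
  k3 = f(1.185000, -0.503668) = 0.596031
  k4 = f(1.370000, -0.389468) = 0.707971
  w ← -0.610000 + (0.37/6)·(k1 + 2k2 + 2k3 + k4) = -0.391387
t=1.370000, w=-0.391387:
  k1 = f(1.370000, -0.391387) = 0.705188
  k2 = f(1.555000, -0.260928) = 0.840705
  k3 = f(1.555000, -0.235857) = 0.877057
  k4 = f(1.740000, -0.066876) = 1.068430
  w ← -0.391387 + (0.37/6)·(k1 + 2k2 + 2k3 + k4) = -0.070157
w(1.74) ≈ -0.0702

-0.0702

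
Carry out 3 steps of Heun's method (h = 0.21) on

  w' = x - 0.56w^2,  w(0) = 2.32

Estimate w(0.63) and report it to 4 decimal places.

Heun: k1 = f(x_n, w_n); k2 = f(x_n + h, w_n + h·k1); w_{n+1} = w_n + (h/2)·(k1 + k2).
x=0.000000, w=2.320000:
  k1 = f(0.000000, 2.320000) = -3.014144
  k2 = f(0.210000, 1.687030) = -1.383799
  w ← 2.320000 + (0.21/2)·(-3.014144 + (-1.383799)) = 1.858216
x=0.210000, w=1.858216:
  k1 = f(0.210000, 1.858216) = -1.723661
  k2 = f(0.420000, 1.496247) = -0.833703
  w ← 1.858216 + (0.21/2)·(-1.723661 + (-0.833703)) = 1.589693
x=0.420000, w=1.589693:
  k1 = f(0.420000, 1.589693) = -0.995189
  k2 = f(0.630000, 1.380703) = -0.437551
  w ← 1.589693 + (0.21/2)·(-0.995189 + (-0.437551)) = 1.439255
w(0.63) ≈ 1.4393

1.4393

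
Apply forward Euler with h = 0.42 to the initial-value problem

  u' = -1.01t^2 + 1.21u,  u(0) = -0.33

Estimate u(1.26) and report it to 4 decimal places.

-1.5443

Euler: u_{n+1} = u_n + h·f(t_n, u_n).
t=0.000000, u=-0.330000: f=-0.399300 → u ← -0.330000 + 0.42·(-0.399300) = -0.497706
t=0.420000, u=-0.497706: f=-0.780388 → u ← -0.497706 + 0.42·(-0.780388) = -0.825469
t=0.840000, u=-0.825469: f=-1.711474 → u ← -0.825469 + 0.42·(-1.711474) = -1.544288
u(1.26) ≈ -1.5443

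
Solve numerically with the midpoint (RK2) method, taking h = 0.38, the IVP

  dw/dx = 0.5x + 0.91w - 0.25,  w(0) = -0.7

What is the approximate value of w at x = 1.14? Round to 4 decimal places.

Midpoint: k1 = f(x_n, w_n); k2 = f(x_n + h/2, w_n + (h/2)·k1); w_{n+1} = w_n + h·k2.
x=0.000000, w=-0.700000:
  k1 = f(0.000000, -0.700000) = -0.887000
  k2 = f(0.190000, -0.868530) = -0.945362
  w ← -0.700000 + 0.38·(-0.945362) = -1.059238
x=0.380000, w=-1.059238:
  k1 = f(0.380000, -1.059238) = -1.023906
  k2 = f(0.570000, -1.253780) = -1.105940
  w ← -1.059238 + 0.38·(-1.105940) = -1.479495
x=0.760000, w=-1.479495:
  k1 = f(0.760000, -1.479495) = -1.216340
  k2 = f(0.950000, -1.710599) = -1.331645
  w ← -1.479495 + 0.38·(-1.331645) = -1.985520
w(1.14) ≈ -1.9855

-1.9855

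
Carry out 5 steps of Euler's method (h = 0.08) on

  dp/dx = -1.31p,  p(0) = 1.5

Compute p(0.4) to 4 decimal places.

0.8624

Euler: p_{n+1} = p_n + h·f(x_n, p_n).
x=0.000000, p=1.500000: f=-1.965000 → p ← 1.500000 + 0.08·(-1.965000) = 1.342800
x=0.080000, p=1.342800: f=-1.759068 → p ← 1.342800 + 0.08·(-1.759068) = 1.202075
x=0.160000, p=1.202075: f=-1.574718 → p ← 1.202075 + 0.08·(-1.574718) = 1.076097
x=0.240000, p=1.076097: f=-1.409687 → p ← 1.076097 + 0.08·(-1.409687) = 0.963322
x=0.320000, p=0.963322: f=-1.261952 → p ← 0.963322 + 0.08·(-1.261952) = 0.862366
p(0.4) ≈ 0.8624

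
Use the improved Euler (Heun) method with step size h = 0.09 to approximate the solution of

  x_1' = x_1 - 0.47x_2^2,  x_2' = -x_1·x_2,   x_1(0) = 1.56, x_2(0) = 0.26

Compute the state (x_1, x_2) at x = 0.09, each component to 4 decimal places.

1.7041, 0.2247

Heun on (x_1,x_2): k1 = f(x_n, state_n); k2 = f(x_n + h, state_n + h·k1); state_{n+1} = state_n + (h/2)·(k1 + k2).
0.000000: (1.560000, 0.260000)
  k1 = (1.528228, -0.405600)
  predictor → (1.697541, 0.223496)
  k2 = (1.674064, -0.379394)
  → (1.704103, 0.224675)
(x_1(0.09), x_2(0.09)) ≈ (1.7041, 0.2247)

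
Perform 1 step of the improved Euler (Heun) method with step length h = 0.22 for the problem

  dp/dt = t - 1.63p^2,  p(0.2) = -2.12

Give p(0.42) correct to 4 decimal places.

Heun: k1 = f(t_n, p_n); k2 = f(t_n + h, p_n + h·k1); p_{n+1} = p_n + (h/2)·(k1 + k2).
t=0.200000, p=-2.120000:
  k1 = f(0.200000, -2.120000) = -7.125872
  k2 = f(0.420000, -3.687692) = -21.746486
  p ← -2.120000 + (0.22/2)·(-7.125872 + (-21.746486)) = -5.295959
p(0.42) ≈ -5.2960

-5.2960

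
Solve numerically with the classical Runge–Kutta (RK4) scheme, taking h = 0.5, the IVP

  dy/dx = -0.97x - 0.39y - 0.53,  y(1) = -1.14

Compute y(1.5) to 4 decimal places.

RK4: k1 = f(x_n, y_n); k2 = f(x_n + h/2, y_n + (h/2)·k1); k3 = f(x_n + h/2, y_n + (h/2)·k2); k4 = f(x_n + h, y_n + h·k3); y_{n+1} = y_n + (h/6)·(k1 + 2k2 + 2k3 + k4).
x=1.000000, y=-1.140000:
  k1 = f(1.000000, -1.140000) = -1.055400
  k2 = f(1.250000, -1.403850) = -1.194999
  k3 = f(1.250000, -1.438750) = -1.181388
  k4 = f(1.500000, -1.730694) = -1.310029
  y ← -1.140000 + (0.5/6)·(k1 + 2k2 + 2k3 + k4) = -1.733183
y(1.5) ≈ -1.7332

-1.7332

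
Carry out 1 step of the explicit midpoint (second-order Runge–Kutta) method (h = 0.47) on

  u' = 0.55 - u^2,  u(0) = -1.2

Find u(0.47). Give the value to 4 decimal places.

-1.8748

Midpoint: k1 = f(x_n, u_n); k2 = f(x_n + h/2, u_n + (h/2)·k1); u_{n+1} = u_n + h·k2.
x=0.000000, u=-1.200000:
  k1 = f(0.000000, -1.200000) = -0.890000
  k2 = f(0.235000, -1.409150) = -1.435704
  u ← -1.200000 + 0.47·(-1.435704) = -1.874781
u(0.47) ≈ -1.8748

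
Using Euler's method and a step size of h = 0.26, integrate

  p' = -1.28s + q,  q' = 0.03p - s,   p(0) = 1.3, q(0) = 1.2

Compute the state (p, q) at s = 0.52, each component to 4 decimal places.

Euler on (p,q): p_{n+1} = p_n + h·p', q_{n+1} = q_n + h·q'.
0.000000: (1.300000, 1.200000); f=(1.200000, 0.039000) → (1.612000, 1.210140)
0.260000: (1.612000, 1.210140); f=(0.877340, -0.211640) → (1.840108, 1.155114)
(p(0.52), q(0.52)) ≈ (1.8401, 1.1551)

1.8401, 1.1551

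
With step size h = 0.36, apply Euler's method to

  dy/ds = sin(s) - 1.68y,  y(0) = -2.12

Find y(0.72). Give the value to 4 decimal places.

Euler: y_{n+1} = y_n + h·f(s_n, y_n).
s=0.000000, y=-2.120000: f=3.561600 → y ← -2.120000 + 0.36·3.561600 = -0.837824
s=0.360000, y=-0.837824: f=1.759819 → y ← -0.837824 + 0.36·1.759819 = -0.204289
y(0.72) ≈ -0.2043

-0.2043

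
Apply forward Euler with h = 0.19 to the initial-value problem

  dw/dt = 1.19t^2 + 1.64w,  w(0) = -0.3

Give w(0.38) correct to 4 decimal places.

-0.5079

Euler: w_{n+1} = w_n + h·f(t_n, w_n).
t=0.000000, w=-0.300000: f=-0.492000 → w ← -0.300000 + 0.19·(-0.492000) = -0.393480
t=0.190000, w=-0.393480: f=-0.602348 → w ← -0.393480 + 0.19·(-0.602348) = -0.507926
w(0.38) ≈ -0.5079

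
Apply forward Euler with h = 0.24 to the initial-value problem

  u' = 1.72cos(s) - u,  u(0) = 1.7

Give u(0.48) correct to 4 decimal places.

1.6966

Euler: u_{n+1} = u_n + h·f(s_n, u_n).
s=0.000000, u=1.700000: f=0.020000 → u ← 1.700000 + 0.24·0.020000 = 1.704800
s=0.240000, u=1.704800: f=-0.034099 → u ← 1.704800 + 0.24·(-0.034099) = 1.696616
u(0.48) ≈ 1.6966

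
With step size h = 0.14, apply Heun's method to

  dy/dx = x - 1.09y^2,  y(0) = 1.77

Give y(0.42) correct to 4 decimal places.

Heun: k1 = f(x_n, y_n); k2 = f(x_n + h, y_n + h·k1); y_{n+1} = y_n + (h/2)·(k1 + k2).
x=0.000000, y=1.770000:
  k1 = f(0.000000, 1.770000) = -3.414861
  k2 = f(0.140000, 1.291919) = -1.679271
  y ← 1.770000 + (0.14/2)·(-3.414861 + (-1.679271)) = 1.413411
x=0.140000, y=1.413411:
  k1 = f(0.140000, 1.413411) = -2.037526
  k2 = f(0.280000, 1.128157) = -1.107285
  y ← 1.413411 + (0.14/2)·(-2.037526 + (-1.107285)) = 1.193274
x=0.280000, y=1.193274:
  k1 = f(0.280000, 1.193274) = -1.272054
  k2 = f(0.420000, 1.015186) = -0.703358
  y ← 1.193274 + (0.14/2)·(-1.272054 + (-0.703358)) = 1.054995
y(0.42) ≈ 1.0550

1.0550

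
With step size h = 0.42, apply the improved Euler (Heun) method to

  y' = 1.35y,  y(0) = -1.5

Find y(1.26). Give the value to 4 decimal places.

Heun: k1 = f(t_n, y_n); k2 = f(t_n + h, y_n + h·k1); y_{n+1} = y_n + (h/2)·(k1 + k2).
t=0.000000, y=-1.500000:
  k1 = f(0.000000, -1.500000) = -2.025000
  k2 = f(0.420000, -2.350500) = -3.173175
  y ← -1.500000 + (0.42/2)·(-2.025000 + (-3.173175)) = -2.591617
t=0.420000, y=-2.591617:
  k1 = f(0.420000, -2.591617) = -3.498683
  k2 = f(0.840000, -4.061063) = -5.482436
  y ← -2.591617 + (0.42/2)·(-3.498683 + (-5.482436)) = -4.477652
t=0.840000, y=-4.477652:
  k1 = f(0.840000, -4.477652) = -6.044830
  k2 = f(1.260000, -7.016480) = -9.472248
  y ← -4.477652 + (0.42/2)·(-6.044830 + (-9.472248)) = -7.736238
y(1.26) ≈ -7.7362

-7.7362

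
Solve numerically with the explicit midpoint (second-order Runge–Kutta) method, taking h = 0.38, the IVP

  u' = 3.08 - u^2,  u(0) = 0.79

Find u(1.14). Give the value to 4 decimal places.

Midpoint: k1 = f(x_n, u_n); k2 = f(x_n + h/2, u_n + (h/2)·k1); u_{n+1} = u_n + h·k2.
x=0.000000, u=0.790000:
  k1 = f(0.000000, 0.790000) = 2.455900
  k2 = f(0.190000, 1.256621) = 1.500904
  u ← 0.790000 + 0.38·1.500904 = 1.360343
x=0.380000, u=1.360343:
  k1 = f(0.380000, 1.360343) = 1.229466
  k2 = f(0.570000, 1.593942) = 0.539349
  u ← 1.360343 + 0.38·0.539349 = 1.565296
x=0.760000, u=1.565296:
  k1 = f(0.760000, 1.565296) = 0.629848
  k2 = f(0.950000, 1.684967) = 0.240885
  u ← 1.565296 + 0.38·0.240885 = 1.656833
u(1.14) ≈ 1.6568

1.6568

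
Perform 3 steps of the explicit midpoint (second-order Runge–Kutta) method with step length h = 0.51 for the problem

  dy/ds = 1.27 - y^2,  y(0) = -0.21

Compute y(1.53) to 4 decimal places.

0.9872

Midpoint: k1 = f(s_n, y_n); k2 = f(s_n + h/2, y_n + (h/2)·k1); y_{n+1} = y_n + h·k2.
s=0.000000, y=-0.210000:
  k1 = f(0.000000, -0.210000) = 1.225900
  k2 = f(0.255000, 0.102605) = 1.259472
  y ← -0.210000 + 0.51·1.259472 = 0.432331
s=0.510000, y=0.432331:
  k1 = f(0.510000, 0.432331) = 1.083090
  k2 = f(0.765000, 0.708519) = 0.768001
  y ← 0.432331 + 0.51·0.768001 = 0.824011
s=1.020000, y=0.824011:
  k1 = f(1.020000, 0.824011) = 0.591005
  k2 = f(1.275000, 0.974718) = 0.319925
  y ← 0.824011 + 0.51·0.319925 = 0.987173
y(1.53) ≈ 0.9872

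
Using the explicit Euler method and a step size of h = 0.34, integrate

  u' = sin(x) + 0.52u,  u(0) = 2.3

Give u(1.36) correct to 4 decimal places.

5.1093

Euler: u_{n+1} = u_n + h·f(x_n, u_n).
x=0.000000, u=2.300000: f=1.196000 → u ← 2.300000 + 0.34·1.196000 = 2.706640
x=0.340000, u=2.706640: f=1.740940 → u ← 2.706640 + 0.34·1.740940 = 3.298560
x=0.680000, u=3.298560: f=2.344044 → u ← 3.298560 + 0.34·2.344044 = 4.095535
x=1.020000, u=4.095535: f=2.981786 → u ← 4.095535 + 0.34·2.981786 = 5.109342
u(1.36) ≈ 5.1093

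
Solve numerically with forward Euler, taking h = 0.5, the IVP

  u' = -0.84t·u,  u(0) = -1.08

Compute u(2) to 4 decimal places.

-0.1831

Euler: u_{n+1} = u_n + h·f(t_n, u_n).
t=0.000000, u=-1.080000: f=0.000000 → u ← -1.080000 + 0.5·0.000000 = -1.080000
t=0.500000, u=-1.080000: f=0.453600 → u ← -1.080000 + 0.5·0.453600 = -0.853200
t=1.000000, u=-0.853200: f=0.716688 → u ← -0.853200 + 0.5·0.716688 = -0.494856
t=1.500000, u=-0.494856: f=0.623519 → u ← -0.494856 + 0.5·0.623519 = -0.183097
u(2) ≈ -0.1831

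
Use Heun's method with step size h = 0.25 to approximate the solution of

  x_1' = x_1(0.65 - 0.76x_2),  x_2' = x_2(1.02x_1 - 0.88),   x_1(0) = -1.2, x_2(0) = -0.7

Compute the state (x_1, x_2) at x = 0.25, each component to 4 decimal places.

-1.5526, -0.4136

Heun on (x_1,x_2): k1 = f(x_n, state_n); k2 = f(x_n + h, state_n + h·k1); state_{n+1} = state_n + (h/2)·(k1 + k2).
0.000000: (-1.200000, -0.700000)
  k1 = (-1.418400, 1.472800)
  predictor → (-1.554600, -0.331800)
  k2 = (-1.402510, 0.818117)
  → (-1.552614, -0.413635)
(x_1(0.25), x_2(0.25)) ≈ (-1.5526, -0.4136)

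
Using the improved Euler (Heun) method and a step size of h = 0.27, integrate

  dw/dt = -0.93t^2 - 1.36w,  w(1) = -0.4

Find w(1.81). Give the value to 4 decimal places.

Heun: k1 = f(t_n, w_n); k2 = f(t_n + h, w_n + h·k1); w_{n+1} = w_n + (h/2)·(k1 + k2).
t=1.000000, w=-0.400000:
  k1 = f(1.000000, -0.400000) = -0.386000
  k2 = f(1.270000, -0.504220) = -0.814258
  w ← -0.400000 + (0.27/2)·(-0.386000 + (-0.814258)) = -0.562035
t=1.270000, w=-0.562035:
  k1 = f(1.270000, -0.562035) = -0.735630
  k2 = f(1.540000, -0.760655) = -1.171097
  w ← -0.562035 + (0.27/2)·(-0.735630 + (-1.171097)) = -0.819443
t=1.540000, w=-0.819443:
  k1 = f(1.540000, -0.819443) = -1.091146
  k2 = f(1.810000, -1.114052) = -1.531662
  w ← -0.819443 + (0.27/2)·(-1.091146 + (-1.531662)) = -1.173522
w(1.81) ≈ -1.1735

-1.1735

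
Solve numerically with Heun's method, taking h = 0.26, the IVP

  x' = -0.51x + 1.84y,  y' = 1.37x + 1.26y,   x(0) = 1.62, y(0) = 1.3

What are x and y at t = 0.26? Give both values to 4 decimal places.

Heun on (x,y): k1 = f(t_n, state_n); k2 = f(t_n + h, state_n + h·k1); state_{n+1} = state_n + (h/2)·(k1 + k2).
0.000000: (1.620000, 1.300000)
  k1 = (1.565800, 3.857400)
  predictor → (2.027108, 2.302924)
  k2 = (3.203555, 5.678822)
  → (2.240016, 2.539709)
(x(0.26), y(0.26)) ≈ (2.2400, 2.5397)

2.2400, 2.5397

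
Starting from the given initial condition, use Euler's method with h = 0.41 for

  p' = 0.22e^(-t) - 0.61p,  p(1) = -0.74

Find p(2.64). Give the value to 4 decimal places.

Euler: p_{n+1} = p_n + h·f(t_n, p_n).
t=1.000000, p=-0.740000: f=0.532333 → p ← -0.740000 + 0.41·0.532333 = -0.521743
t=1.410000, p=-0.521743: f=0.371975 → p ← -0.521743 + 0.41·0.371975 = -0.369234
t=1.820000, p=-0.369234: f=0.260878 → p ← -0.369234 + 0.41·0.260878 = -0.262274
t=2.230000, p=-0.262274: f=0.183643 → p ← -0.262274 + 0.41·0.183643 = -0.186980
p(2.64) ≈ -0.1870

-0.1870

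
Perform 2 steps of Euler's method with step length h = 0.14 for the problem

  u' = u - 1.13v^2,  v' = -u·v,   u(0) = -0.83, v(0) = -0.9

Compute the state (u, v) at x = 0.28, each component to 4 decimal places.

Euler on (u,v): u_{n+1} = u_n + h·u', v_{n+1} = v_n + h·v'.
0.000000: (-0.830000, -0.900000); f=(-1.745300, -0.747000) → (-1.074342, -1.004580)
0.140000: (-1.074342, -1.004580); f=(-2.214717, -1.079262) → (-1.384402, -1.155677)
(u(0.28), v(0.28)) ≈ (-1.3844, -1.1557)

-1.3844, -1.1557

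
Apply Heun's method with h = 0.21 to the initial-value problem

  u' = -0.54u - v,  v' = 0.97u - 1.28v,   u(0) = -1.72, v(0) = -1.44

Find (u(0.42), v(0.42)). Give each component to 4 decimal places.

Heun on (u,v): k1 = f(x_n, state_n); k2 = f(x_n + h, state_n + h·k1); state_{n+1} = state_n + (h/2)·(k1 + k2).
0.000000: (-1.720000, -1.440000)
  k1 = (2.368800, 0.174800)
  predictor → (-1.222552, -1.403292)
  k2 = (2.063470, 0.610338)
  → (-1.254612, -1.357560)
0.210000: (-1.254612, -1.357560)
  k1 = (2.035051, 0.520704)
  predictor → (-0.827251, -1.248213)
  k2 = (1.694928, 0.795279)
  → (-0.862964, -1.219382)
(u(0.42), v(0.42)) ≈ (-0.8630, -1.2194)

-0.8630, -1.2194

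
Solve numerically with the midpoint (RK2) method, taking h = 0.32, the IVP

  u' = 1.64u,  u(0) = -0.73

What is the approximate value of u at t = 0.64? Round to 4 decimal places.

Midpoint: k1 = f(t_n, u_n); k2 = f(t_n + h/2, u_n + (h/2)·k1); u_{n+1} = u_n + h·k2.
t=0.000000, u=-0.730000:
  k1 = f(0.000000, -0.730000) = -1.197200
  k2 = f(0.160000, -0.921552) = -1.511345
  u ← -0.730000 + 0.32·(-1.511345) = -1.213630
t=0.320000, u=-1.213630:
  k1 = f(0.320000, -1.213630) = -1.990354
  k2 = f(0.480000, -1.532087) = -2.512623
  u ← -1.213630 + 0.32·(-2.512623) = -2.017670
u(0.64) ≈ -2.0177

-2.0177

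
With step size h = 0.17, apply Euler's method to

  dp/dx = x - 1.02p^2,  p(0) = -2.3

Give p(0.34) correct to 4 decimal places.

Euler: p_{n+1} = p_n + h·f(x_n, p_n).
x=0.000000, p=-2.300000: f=-5.395800 → p ← -2.300000 + 0.17·(-5.395800) = -3.217286
x=0.170000, p=-3.217286: f=-10.387948 → p ← -3.217286 + 0.17·(-10.387948) = -4.983237
p(0.34) ≈ -4.9832

-4.9832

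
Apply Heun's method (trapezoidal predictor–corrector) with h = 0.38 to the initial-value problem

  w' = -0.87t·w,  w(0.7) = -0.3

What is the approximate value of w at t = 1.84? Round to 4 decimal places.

Heun: k1 = f(t_n, w_n); k2 = f(t_n + h, w_n + h·k1); w_{n+1} = w_n + (h/2)·(k1 + k2).
t=0.700000, w=-0.300000:
  k1 = f(0.700000, -0.300000) = 0.182700
  k2 = f(1.080000, -0.230574) = 0.216647
  w ← -0.300000 + (0.38/2)·(0.182700 + 0.216647) = -0.224124
t=1.080000, w=-0.224124:
  k1 = f(1.080000, -0.224124) = 0.210587
  k2 = f(1.460000, -0.144101) = 0.183037
  w ← -0.224124 + (0.38/2)·(0.210587 + 0.183037) = -0.149335
t=1.460000, w=-0.149335:
  k1 = f(1.460000, -0.149335) = 0.189686
  k2 = f(1.840000, -0.077255) = 0.123670
  w ← -0.149335 + (0.38/2)·(0.189686 + 0.123670) = -0.089798
w(1.84) ≈ -0.0898

-0.0898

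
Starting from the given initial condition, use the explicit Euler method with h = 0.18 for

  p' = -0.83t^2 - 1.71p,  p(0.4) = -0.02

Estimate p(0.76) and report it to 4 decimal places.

-0.0764

Euler: p_{n+1} = p_n + h·f(t_n, p_n).
t=0.400000, p=-0.020000: f=-0.098600 → p ← -0.020000 + 0.18·(-0.098600) = -0.037748
t=0.580000, p=-0.037748: f=-0.214663 → p ← -0.037748 + 0.18·(-0.214663) = -0.076387
p(0.76) ≈ -0.0764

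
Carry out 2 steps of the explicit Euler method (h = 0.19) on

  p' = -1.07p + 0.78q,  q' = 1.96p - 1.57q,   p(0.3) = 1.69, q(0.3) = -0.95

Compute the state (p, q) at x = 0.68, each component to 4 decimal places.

Euler on (p,q): p_{n+1} = p_n + h·p', q_{n+1} = q_n + h·q'.
0.300000: (1.690000, -0.950000); f=(-2.549300, 4.803900) → (1.205633, -0.037259)
0.490000: (1.205633, -0.037259); f=(-1.319089, 2.421537) → (0.955006, 0.422833)
(p(0.68), q(0.68)) ≈ (0.9550, 0.4228)

0.9550, 0.4228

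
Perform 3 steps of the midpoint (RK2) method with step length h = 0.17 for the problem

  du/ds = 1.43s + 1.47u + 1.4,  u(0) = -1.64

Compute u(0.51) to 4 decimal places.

Midpoint: k1 = f(s_n, u_n); k2 = f(s_n + h/2, u_n + (h/2)·k1); u_{n+1} = u_n + h·k2.
s=0.000000, u=-1.640000:
  k1 = f(0.000000, -1.640000) = -1.010800
  k2 = f(0.085000, -1.725918) = -1.015549
  u ← -1.640000 + 0.17·(-1.015549) = -1.812643
s=0.170000, u=-1.812643:
  k1 = f(0.170000, -1.812643) = -1.021486
  k2 = f(0.255000, -1.899470) = -1.027570
  u ← -1.812643 + 0.17·(-1.027570) = -1.987330
s=0.340000, u=-1.987330:
  k1 = f(0.340000, -1.987330) = -1.035176
  k2 = f(0.425000, -2.075320) = -1.042971
  u ← -1.987330 + 0.17·(-1.042971) = -2.164635
u(0.51) ≈ -2.1646

-2.1646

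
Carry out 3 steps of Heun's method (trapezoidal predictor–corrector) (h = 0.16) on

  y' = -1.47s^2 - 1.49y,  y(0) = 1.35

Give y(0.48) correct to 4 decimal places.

0.6162

Heun: k1 = f(s_n, y_n); k2 = f(s_n + h, y_n + h·k1); y_{n+1} = y_n + (h/2)·(k1 + k2).
s=0.000000, y=1.350000:
  k1 = f(0.000000, 1.350000) = -2.011500
  k2 = f(0.160000, 1.028160) = -1.569590
  y ← 1.350000 + (0.16/2)·(-2.011500 + (-1.569590)) = 1.063513
s=0.160000, y=1.063513:
  k1 = f(0.160000, 1.063513) = -1.622266
  k2 = f(0.320000, 0.803950) = -1.348414
  y ← 1.063513 + (0.16/2)·(-1.622266 + (-1.348414)) = 0.825858
s=0.320000, y=0.825858:
  k1 = f(0.320000, 0.825858) = -1.381057
  k2 = f(0.480000, 0.604889) = -1.239973
  y ← 0.825858 + (0.16/2)·(-1.381057 + (-1.239973)) = 0.616176
y(0.48) ≈ 0.6162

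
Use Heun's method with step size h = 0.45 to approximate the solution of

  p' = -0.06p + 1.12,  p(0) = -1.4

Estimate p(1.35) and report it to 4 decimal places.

0.1611

Heun: k1 = f(t_n, p_n); k2 = f(t_n + h, p_n + h·k1); p_{n+1} = p_n + (h/2)·(k1 + k2).
t=0.000000, p=-1.400000:
  k1 = f(0.000000, -1.400000) = 1.204000
  k2 = f(0.450000, -0.858200) = 1.171492
  p ← -1.400000 + (0.45/2)·(1.204000 + 1.171492) = -0.865514
t=0.450000, p=-0.865514:
  k1 = f(0.450000, -0.865514) = 1.171931
  k2 = f(0.900000, -0.338145) = 1.140289
  p ← -0.865514 + (0.45/2)·(1.171931 + 1.140289) = -0.345265
t=0.900000, p=-0.345265:
  k1 = f(0.900000, -0.345265) = 1.140716
  k2 = f(1.350000, 0.168057) = 1.109917
  p ← -0.345265 + (0.45/2)·(1.140716 + 1.109917) = 0.161127
p(1.35) ≈ 0.1611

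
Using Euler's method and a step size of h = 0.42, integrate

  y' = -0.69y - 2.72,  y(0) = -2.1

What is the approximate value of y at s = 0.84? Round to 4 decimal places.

-3.0129

Euler: y_{n+1} = y_n + h·f(s_n, y_n).
s=0.000000, y=-2.100000: f=-1.271000 → y ← -2.100000 + 0.42·(-1.271000) = -2.633820
s=0.420000, y=-2.633820: f=-0.902664 → y ← -2.633820 + 0.42·(-0.902664) = -3.012939
y(0.84) ≈ -3.0129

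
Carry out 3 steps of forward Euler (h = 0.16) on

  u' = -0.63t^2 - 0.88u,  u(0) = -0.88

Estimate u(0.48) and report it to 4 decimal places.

-0.5707

Euler: u_{n+1} = u_n + h·f(t_n, u_n).
t=0.000000, u=-0.880000: f=0.774400 → u ← -0.880000 + 0.16·0.774400 = -0.756096
t=0.160000, u=-0.756096: f=0.649236 → u ← -0.756096 + 0.16·0.649236 = -0.652218
t=0.320000, u=-0.652218: f=0.509440 → u ← -0.652218 + 0.16·0.509440 = -0.570708
u(0.48) ≈ -0.5707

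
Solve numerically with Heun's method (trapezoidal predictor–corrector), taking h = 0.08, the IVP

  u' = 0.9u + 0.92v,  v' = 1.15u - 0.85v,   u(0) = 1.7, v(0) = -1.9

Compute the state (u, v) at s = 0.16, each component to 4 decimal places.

1.7046, -1.3677

Heun on (u,v): k1 = f(s_n, state_n); k2 = f(s_n + h, state_n + h·k1); state_{n+1} = state_n + (h/2)·(k1 + k2).
0.000000: (1.700000, -1.900000)
  k1 = (-0.218000, 3.570000)
  predictor → (1.682560, -1.614400)
  k2 = (0.029056, 3.307184)
  → (1.692442, -1.624913)
0.080000: (1.692442, -1.624913)
  k1 = (0.028278, 3.327484)
  predictor → (1.694705, -1.358714)
  k2 = (0.275217, 3.103817)
  → (1.704582, -1.367661)
(u(0.16), v(0.16)) ≈ (1.7046, -1.3677)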